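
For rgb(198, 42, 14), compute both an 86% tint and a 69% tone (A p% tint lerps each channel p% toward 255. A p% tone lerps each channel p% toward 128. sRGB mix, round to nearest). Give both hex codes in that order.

#F7E1DD, #96655D

86% tint:
  R: 198 + 0.86×(255−198) = 198 + 49.02 = 247.02 → 247
  G: 42 + 0.86×(255−42) = 42 + 183.18 = 225.18 → 225
  B: 14 + 207.26 = 221.26 → 221
  → #F7E1DD
69% tone:
  R: 198 − 48.3 = 149.7 → 150
  G: 42 + 0.69×(128−42) = 42 + 59.34 = 101.34 → 101
  B: 14 + 0.69×(128−14) = 14 + 78.66 = 92.66 → 93
  → #96655D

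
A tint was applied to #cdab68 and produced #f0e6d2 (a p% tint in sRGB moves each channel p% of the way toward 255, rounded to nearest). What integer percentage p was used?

70%

#cdab68 is rgb(205, 171, 104); #f0e6d2 is rgb(240, 230, 210).
On the B channel (widest range): 210 ≈ 104 + (p/100)(255 − 104), so p ≈ 100×(210 − 104)/(255 − 104) = 10600/151 = 70.20.
p = 70 reproduces all three channels after rounding.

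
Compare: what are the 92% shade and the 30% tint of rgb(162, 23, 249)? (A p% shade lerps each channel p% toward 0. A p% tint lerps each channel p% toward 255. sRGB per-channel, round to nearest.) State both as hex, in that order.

#0D0214, #BE5DFB

92% shade:
  R: 162 + 0.92×(0−162) = 162 − 149.04 = 12.96 → 13
  G: 23 + 0.92×(0−23) = 23 − 21.16 = 1.84 → 2
  B: 249 + 0.92×(0−249) = 249 − 229.08 = 19.92 → 20
  → #0D0214
30% tint:
  R: 162 + 0.3×(255−162) = 162 + 27.9 = 189.9 → 190
  G: 23 + 69.6 = 92.6 → 93
  B: 249 + 0.3×(255−249) = 249 + 1.8 = 250.8 → 251
  → #BE5DFB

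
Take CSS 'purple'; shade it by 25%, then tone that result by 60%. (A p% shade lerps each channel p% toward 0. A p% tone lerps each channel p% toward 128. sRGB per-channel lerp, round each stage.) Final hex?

CSS purple is rgb(128, 0, 128).
Lerp each channel 25% toward 0:
  R: 128 + 0.25×(0−128) = 128 − 32 = 96 → 96
  G: 0 + 0 = 0 → 0
  B: 128 + 0.25×(0−128) = 128 − 32 = 96 → 96
After the shade: rgb(96, 0, 96) = #600060.
A 60% tone moves each channel 60% toward 128:
  R: 96 + 0.6×(128−96) = 96 + 19.2 = 115.2 → 115
  G: 0 + 0.6×(128−0) = 0 + 76.8 = 76.8 → 77
  B: 96 + 19.2 = 115.2 → 115
rgb(115, 77, 115) = #734D73.

#734D73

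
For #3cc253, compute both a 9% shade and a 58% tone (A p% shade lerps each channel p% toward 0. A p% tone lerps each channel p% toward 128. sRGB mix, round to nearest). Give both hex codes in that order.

#3cc253 is rgb(60, 194, 83).
9% shade:
  R: 60 + 0.09×(0−60) = 60 − 5.4 = 54.6 → 55
  G: 194 − 17.46 = 176.54 → 177
  B: 83 + 0.09×(0−83) = 83 − 7.47 = 75.53 → 76
  → #37b14c
58% tone:
  R: 60 + 0.58×(128−60) = 60 + 39.44 = 99.44 → 99
  G: 194 + 0.58×(128−194) = 194 − 38.28 = 155.72 → 156
  B: 83 + 0.58×(128−83) = 83 + 26.1 = 109.1 → 109
  → #639c6d

#37b14c, #639c6d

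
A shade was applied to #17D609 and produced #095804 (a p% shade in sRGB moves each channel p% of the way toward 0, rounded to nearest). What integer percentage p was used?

#17D609 is rgb(23, 214, 9); #095804 is rgb(9, 88, 4).
On the G channel (widest range): 88 ≈ 214 + (p/100)(0 − 214), so p ≈ 100×(88 − 214)/(0 − 214) = -12600/-214 = 58.88.
p = 59 reproduces all three channels after rounding.

59%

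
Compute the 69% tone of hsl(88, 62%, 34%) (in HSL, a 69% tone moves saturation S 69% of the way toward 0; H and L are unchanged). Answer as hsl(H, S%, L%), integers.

S moves 69% from 62 toward 0: 62 − 42.78 = 19.22 → 19.
H and L are unchanged.

hsl(88, 19%, 34%)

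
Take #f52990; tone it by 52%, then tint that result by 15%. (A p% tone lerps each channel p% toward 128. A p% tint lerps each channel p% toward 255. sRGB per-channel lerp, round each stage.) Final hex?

#f52990 is rgb(245, 41, 144).
Per channel, c → c + 0.52(128 − c):
  R: 245 + 0.52×(128−245) = 245 − 60.84 = 184.16 → 184
  G: 41 + 0.52×(128−41) = 41 + 45.24 = 86.24 → 86
  B: 144 + 0.52×(128−144) = 144 − 8.32 = 135.68 → 136
After the tone: rgb(184, 86, 136) = #b85688.
Per channel, c → c + 0.15(255 − c):
  R: 184 + 10.65 = 194.65 → 195
  G: 86 + 25.35 = 111.35 → 111
  B: 136 + 17.85 = 153.85 → 154
rgb(195, 111, 154) = #c36f9a.

#c36f9a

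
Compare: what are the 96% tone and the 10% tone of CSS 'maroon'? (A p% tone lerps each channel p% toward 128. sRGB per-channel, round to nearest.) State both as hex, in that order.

CSS maroon is rgb(128, 0, 0).
96% tone:
  R: 128 + 0.96×(128−128) = 128 + 0 = 128 → 128
  G: 0 + 0.96×(128−0) = 0 + 122.88 = 122.88 → 123
  B: 0 + 0.96×(128−0) = 0 + 122.88 = 122.88 → 123
  → #807B7B
10% tone:
  R: 128 + 0.1×(128−128) = 128 + 0 = 128 → 128
  G: 0 + 12.8 = 12.8 → 13
  B: 0 + 0.1×(128−0) = 0 + 12.8 = 12.8 → 13
  → #800D0D

#807B7B, #800D0D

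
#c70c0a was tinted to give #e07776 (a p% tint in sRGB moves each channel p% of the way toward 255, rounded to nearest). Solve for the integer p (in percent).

44%

#c70c0a is rgb(199, 12, 10); #e07776 is rgb(224, 119, 118).
On the B channel (widest range): 118 ≈ 10 + (p/100)(255 − 10), so p ≈ 100×(118 − 10)/(255 − 10) = 10800/245 = 44.08.
p = 44 reproduces all three channels after rounding.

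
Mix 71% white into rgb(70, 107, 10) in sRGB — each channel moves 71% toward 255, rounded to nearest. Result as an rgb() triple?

rgb(201, 212, 184)

Lerp each channel 71% toward 255:
  R: 70 + 0.71×(255−70) = 70 + 131.35 = 201.35 → 201
  G: 107 + 0.71×(255−107) = 107 + 105.08 = 212.08 → 212
  B: 10 + 0.71×(255−10) = 10 + 173.95 = 183.95 → 184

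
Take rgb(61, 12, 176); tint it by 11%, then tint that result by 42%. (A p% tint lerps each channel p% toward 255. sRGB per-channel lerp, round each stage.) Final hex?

An 11% tint moves each channel 11% toward 255:
  R: 61 + 0.11×(255−61) = 61 + 21.34 = 82.34 → 82
  G: 12 + 0.11×(255−12) = 12 + 26.73 = 38.73 → 39
  B: 176 + 0.11×(255−176) = 176 + 8.69 = 184.69 → 185
After the tint: rgb(82, 39, 185) = #5227b9.
Per channel, c → c + 0.42(255 − c):
  R: 82 + 72.66 = 154.66 → 155
  G: 39 + 0.42×(255−39) = 39 + 90.72 = 129.72 → 130
  B: 185 + 0.42×(255−185) = 185 + 29.4 = 214.4 → 214
rgb(155, 130, 214) = #9b82d6.

#9b82d6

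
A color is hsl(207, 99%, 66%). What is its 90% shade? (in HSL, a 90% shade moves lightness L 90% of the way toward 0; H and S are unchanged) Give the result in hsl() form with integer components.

hsl(207, 99%, 7%)

L moves 90% from 66 toward 0: 66 − 59.4 = 6.6 → 7.
H and S are unchanged.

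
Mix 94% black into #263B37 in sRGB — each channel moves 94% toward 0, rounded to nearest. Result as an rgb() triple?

rgb(2, 4, 3)

#263B37 is rgb(38, 59, 55).
A 94% shade moves each channel 94% toward 0:
  R: 38 − 35.72 = 2.28 → 2
  G: 59 + 0.94×(0−59) = 59 − 55.46 = 3.54 → 4
  B: 55 + 0.94×(0−55) = 55 − 51.7 = 3.3 → 3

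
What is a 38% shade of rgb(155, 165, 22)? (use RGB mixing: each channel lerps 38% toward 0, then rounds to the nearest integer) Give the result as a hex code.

Lerp each channel 38% toward 0:
  R: 155 + 0.38×(0−155) = 155 − 58.9 = 96.1 → 96
  G: 165 + 0.38×(0−165) = 165 − 62.7 = 102.3 → 102
  B: 22 + 0.38×(0−22) = 22 − 8.36 = 13.64 → 14
rgb(96, 102, 14) = #60660e.

#60660e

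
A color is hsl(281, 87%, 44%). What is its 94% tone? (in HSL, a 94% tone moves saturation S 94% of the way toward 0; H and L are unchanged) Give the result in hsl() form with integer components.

S moves 94% from 87 toward 0: 87 − 81.78 = 5.22 → 5.
H and L are unchanged.

hsl(281, 5%, 44%)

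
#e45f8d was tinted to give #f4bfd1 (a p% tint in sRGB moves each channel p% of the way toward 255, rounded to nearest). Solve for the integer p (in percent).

60%

#e45f8d is rgb(228, 95, 141); #f4bfd1 is rgb(244, 191, 209).
On the G channel (widest range): 191 ≈ 95 + (p/100)(255 − 95), so p ≈ 100×(191 − 95)/(255 − 95) = 9600/160 = 60.00.
p = 60 reproduces all three channels after rounding.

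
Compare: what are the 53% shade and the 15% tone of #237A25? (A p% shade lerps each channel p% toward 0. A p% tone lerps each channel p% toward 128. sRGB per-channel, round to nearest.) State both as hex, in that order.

#103911, #317B33

#237A25 is rgb(35, 122, 37).
53% shade:
  R: 35 − 18.55 = 16.45 → 16
  G: 122 + 0.53×(0−122) = 122 − 64.66 = 57.34 → 57
  B: 37 + 0.53×(0−37) = 37 − 19.61 = 17.39 → 17
  → #103911
15% tone:
  R: 35 + 0.15×(128−35) = 35 + 13.95 = 48.95 → 49
  G: 122 + 0.15×(128−122) = 122 + 0.9 = 122.9 → 123
  B: 37 + 13.65 = 50.65 → 51
  → #317B33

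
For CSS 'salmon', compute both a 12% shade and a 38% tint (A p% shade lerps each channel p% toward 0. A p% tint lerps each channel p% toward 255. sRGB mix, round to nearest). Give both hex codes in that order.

#DC7164, #FCB0A8

CSS salmon is rgb(250, 128, 114).
12% shade:
  R: 250 − 30 = 220 → 220
  G: 128 + 0.12×(0−128) = 128 − 15.36 = 112.64 → 113
  B: 114 + 0.12×(0−114) = 114 − 13.68 = 100.32 → 100
  → #DC7164
38% tint:
  R: 250 + 1.9 = 251.9 → 252
  G: 128 + 48.26 = 176.26 → 176
  B: 114 + 0.38×(255−114) = 114 + 53.58 = 167.58 → 168
  → #FCB0A8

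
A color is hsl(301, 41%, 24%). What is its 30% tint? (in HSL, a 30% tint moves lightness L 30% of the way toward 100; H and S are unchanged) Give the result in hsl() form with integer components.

L moves 30% from 24 toward 100: 24 + 22.8 = 46.8 → 47.
H and S are unchanged.

hsl(301, 41%, 47%)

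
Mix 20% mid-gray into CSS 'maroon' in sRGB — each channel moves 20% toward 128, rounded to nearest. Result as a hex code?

#801a1a

CSS maroon is rgb(128, 0, 0).
Lerp each channel 20% toward 128:
  R: 128 + 0 = 128 → 128
  G: 0 + 25.6 = 25.6 → 26
  B: 0 + 0.2×(128−0) = 0 + 25.6 = 25.6 → 26
rgb(128, 26, 26) = #801a1a.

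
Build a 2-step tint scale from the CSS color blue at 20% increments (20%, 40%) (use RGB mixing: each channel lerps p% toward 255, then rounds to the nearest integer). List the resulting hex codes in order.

#3333FF, #6666FF

CSS blue is rgb(0, 0, 255).
20%: (0 + 51 = 51→51, 0 + 51 = 51→51, 255→255) → #3333FF
40%: (0 + 102 = 102→102, 0 + 102 = 102→102, 255→255) → #6666FF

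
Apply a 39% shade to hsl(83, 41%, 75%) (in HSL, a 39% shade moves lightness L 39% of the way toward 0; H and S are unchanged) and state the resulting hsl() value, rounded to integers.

hsl(83, 41%, 46%)

L moves 39% from 75 toward 0: 75 − 29.25 = 45.75 → 46.
H and S are unchanged.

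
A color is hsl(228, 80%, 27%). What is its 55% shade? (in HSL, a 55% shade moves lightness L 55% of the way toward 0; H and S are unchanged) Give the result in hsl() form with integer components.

L moves 55% from 27 toward 0: 27 − 14.85 = 12.15 → 12.
H and S are unchanged.

hsl(228, 80%, 12%)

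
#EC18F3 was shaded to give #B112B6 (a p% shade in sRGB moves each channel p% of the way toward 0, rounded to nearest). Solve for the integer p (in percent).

#EC18F3 is rgb(236, 24, 243); #B112B6 is rgb(177, 18, 182).
On the B channel (widest range): 182 ≈ 243 + (p/100)(0 − 243), so p ≈ 100×(182 − 243)/(0 − 243) = -6100/-243 = 25.10.
p = 25 reproduces all three channels after rounding.

25%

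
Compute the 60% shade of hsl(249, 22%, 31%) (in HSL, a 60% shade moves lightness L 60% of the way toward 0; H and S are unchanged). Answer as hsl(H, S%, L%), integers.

hsl(249, 22%, 12%)

L moves 60% from 31 toward 0: 31 − 18.6 = 12.4 → 12.
H and S are unchanged.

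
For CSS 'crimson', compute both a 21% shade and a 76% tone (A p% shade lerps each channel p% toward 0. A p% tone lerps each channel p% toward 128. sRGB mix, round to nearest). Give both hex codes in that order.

CSS crimson is rgb(220, 20, 60).
21% shade:
  R: 220 − 46.2 = 173.8 → 174
  G: 20 + 0.21×(0−20) = 20 − 4.2 = 15.8 → 16
  B: 60 − 12.6 = 47.4 → 47
  → #AE102F
76% tone:
  R: 220 + 0.76×(128−220) = 220 − 69.92 = 150.08 → 150
  G: 20 + 0.76×(128−20) = 20 + 82.08 = 102.08 → 102
  B: 60 + 0.76×(128−60) = 60 + 51.68 = 111.68 → 112
  → #966670

#AE102F, #966670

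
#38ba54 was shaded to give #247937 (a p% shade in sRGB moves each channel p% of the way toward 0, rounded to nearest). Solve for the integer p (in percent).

#38ba54 is rgb(56, 186, 84); #247937 is rgb(36, 121, 55).
On the G channel (widest range): 121 ≈ 186 + (p/100)(0 − 186), so p ≈ 100×(121 − 186)/(0 − 186) = -6500/-186 = 34.95.
p = 35 reproduces all three channels after rounding.

35%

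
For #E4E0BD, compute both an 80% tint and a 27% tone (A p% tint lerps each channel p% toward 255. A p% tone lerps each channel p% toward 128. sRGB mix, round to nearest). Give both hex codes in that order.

#E4E0BD is rgb(228, 224, 189).
80% tint:
  R: 228 + 21.6 = 249.6 → 250
  G: 224 + 0.8×(255−224) = 224 + 24.8 = 248.8 → 249
  B: 189 + 0.8×(255−189) = 189 + 52.8 = 241.8 → 242
  → #FAF9F2
27% tone:
  R: 228 + 0.27×(128−228) = 228 − 27 = 201 → 201
  G: 224 − 25.92 = 198.08 → 198
  B: 189 + 0.27×(128−189) = 189 − 16.47 = 172.53 → 173
  → #C9C6AD

#FAF9F2, #C9C6AD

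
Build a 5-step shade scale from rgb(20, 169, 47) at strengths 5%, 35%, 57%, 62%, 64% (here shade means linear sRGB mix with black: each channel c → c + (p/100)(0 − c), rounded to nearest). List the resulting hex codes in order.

5%: (20 − 1 = 19→19, 169 − 8.45 = 160.55→161, 47 − 2.35 = 44.65→45) → #13A12D
35%: (20 − 7 = 13→13, 169 − 59.15 = 109.85→110, 47 − 16.45 = 30.55→31) → #0D6E1F
57%: (20 − 11.4 = 8.6→9, 169 − 96.33 = 72.67→73, 47 − 26.79 = 20.21→20) → #094914
62%: (20 − 12.4 = 7.6→8, 169 − 104.78 = 64.22→64, 47 − 29.14 = 17.86→18) → #084012
64%: (20 − 12.8 = 7.2→7, 169 − 108.16 = 60.84→61, 47 − 30.08 = 16.92→17) → #073D11

#13A12D, #0D6E1F, #094914, #084012, #073D11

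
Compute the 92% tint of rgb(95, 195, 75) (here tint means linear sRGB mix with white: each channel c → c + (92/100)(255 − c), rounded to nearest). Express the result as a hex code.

#F2FAF1

A 92% tint moves each channel 92% toward 255:
  R: 95 + 0.92×(255−95) = 95 + 147.2 = 242.2 → 242
  G: 195 + 55.2 = 250.2 → 250
  B: 75 + 0.92×(255−75) = 75 + 165.6 = 240.6 → 241
rgb(242, 250, 241) = #F2FAF1.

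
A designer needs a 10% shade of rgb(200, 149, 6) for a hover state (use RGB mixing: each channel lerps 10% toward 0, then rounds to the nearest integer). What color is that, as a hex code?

Per channel, c → c + 0.1(0 − c):
  R: 200 + 0.1×(0−200) = 200 − 20 = 180 → 180
  G: 149 − 14.9 = 134.1 → 134
  B: 6 + 0.1×(0−6) = 6 − 0.6 = 5.4 → 5
rgb(180, 134, 5) = #B48605.

#B48605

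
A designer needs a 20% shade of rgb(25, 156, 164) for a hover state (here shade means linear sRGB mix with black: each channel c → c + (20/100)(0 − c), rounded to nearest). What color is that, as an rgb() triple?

rgb(20, 125, 131)

Lerp each channel 20% toward 0:
  R: 25 + 0.2×(0−25) = 25 − 5 = 20 → 20
  G: 156 + 0.2×(0−156) = 156 − 31.2 = 124.8 → 125
  B: 164 − 32.8 = 131.2 → 131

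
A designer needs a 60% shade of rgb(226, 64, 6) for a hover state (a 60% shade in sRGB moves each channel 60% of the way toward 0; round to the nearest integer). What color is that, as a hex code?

Per channel, c → c + 0.6(0 − c):
  R: 226 + 0.6×(0−226) = 226 − 135.6 = 90.4 → 90
  G: 64 − 38.4 = 25.6 → 26
  B: 6 + 0.6×(0−6) = 6 − 3.6 = 2.4 → 2
rgb(90, 26, 2) = #5a1a02.

#5a1a02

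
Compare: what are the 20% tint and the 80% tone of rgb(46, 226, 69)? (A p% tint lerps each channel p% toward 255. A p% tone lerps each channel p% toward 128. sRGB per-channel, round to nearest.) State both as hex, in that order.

20% tint:
  R: 46 + 0.2×(255−46) = 46 + 41.8 = 87.8 → 88
  G: 226 + 0.2×(255−226) = 226 + 5.8 = 231.8 → 232
  B: 69 + 37.2 = 106.2 → 106
  → #58E86A
80% tone:
  R: 46 + 65.6 = 111.6 → 112
  G: 226 + 0.8×(128−226) = 226 − 78.4 = 147.6 → 148
  B: 69 + 47.2 = 116.2 → 116
  → #709474

#58E86A, #709474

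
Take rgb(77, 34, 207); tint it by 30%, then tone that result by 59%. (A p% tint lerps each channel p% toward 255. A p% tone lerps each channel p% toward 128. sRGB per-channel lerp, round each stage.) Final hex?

Per channel, c → c + 0.3(255 − c):
  R: 77 + 53.4 = 130.4 → 130
  G: 34 + 66.3 = 100.3 → 100
  B: 207 + 0.3×(255−207) = 207 + 14.4 = 221.4 → 221
After the tint: rgb(130, 100, 221) = #8264DD.
Lerp each channel 59% toward 128:
  R: 130 − 1.18 = 128.82 → 129
  G: 100 + 16.52 = 116.52 → 117
  B: 221 + 0.59×(128−221) = 221 − 54.87 = 166.13 → 166
rgb(129, 117, 166) = #8175A6.

#8175A6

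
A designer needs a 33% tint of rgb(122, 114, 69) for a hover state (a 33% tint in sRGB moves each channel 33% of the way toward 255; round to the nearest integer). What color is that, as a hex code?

#A6A182

Lerp each channel 33% toward 255:
  R: 122 + 43.89 = 165.89 → 166
  G: 114 + 46.53 = 160.53 → 161
  B: 69 + 0.33×(255−69) = 69 + 61.38 = 130.38 → 130
rgb(166, 161, 130) = #A6A182.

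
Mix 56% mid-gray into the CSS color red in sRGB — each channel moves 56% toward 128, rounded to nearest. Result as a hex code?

CSS red is rgb(255, 0, 0).
Per channel, c → c + 0.56(128 − c):
  R: 255 − 71.12 = 183.88 → 184
  G: 0 + 0.56×(128−0) = 0 + 71.68 = 71.68 → 72
  B: 0 + 0.56×(128−0) = 0 + 71.68 = 71.68 → 72
rgb(184, 72, 72) = #b84848.

#b84848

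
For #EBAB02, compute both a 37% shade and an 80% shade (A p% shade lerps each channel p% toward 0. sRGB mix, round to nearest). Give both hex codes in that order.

#946C01, #2F2200

#EBAB02 is rgb(235, 171, 2).
37% shade:
  R: 235 + 0.37×(0−235) = 235 − 86.95 = 148.05 → 148
  G: 171 + 0.37×(0−171) = 171 − 63.27 = 107.73 → 108
  B: 2 + 0.37×(0−2) = 2 − 0.74 = 1.26 → 1
  → #946C01
80% shade:
  R: 235 + 0.8×(0−235) = 235 − 188 = 47 → 47
  G: 171 + 0.8×(0−171) = 171 − 136.8 = 34.2 → 34
  B: 2 + 0.8×(0−2) = 2 − 1.6 = 0.4 → 0
  → #2F2200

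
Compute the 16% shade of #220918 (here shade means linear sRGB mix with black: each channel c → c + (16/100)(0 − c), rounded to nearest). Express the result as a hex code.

#220918 is rgb(34, 9, 24).
Per channel, c → c + 0.16(0 − c):
  R: 34 + 0.16×(0−34) = 34 − 5.44 = 28.56 → 29
  G: 9 − 1.44 = 7.56 → 8
  B: 24 − 3.84 = 20.16 → 20
rgb(29, 8, 20) = #1d0814.

#1d0814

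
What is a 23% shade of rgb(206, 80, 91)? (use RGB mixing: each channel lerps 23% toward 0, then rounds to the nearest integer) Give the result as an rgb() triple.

rgb(159, 62, 70)

Per channel, c → c + 0.23(0 − c):
  R: 206 + 0.23×(0−206) = 206 − 47.38 = 158.62 → 159
  G: 80 − 18.4 = 61.6 → 62
  B: 91 + 0.23×(0−91) = 91 − 20.93 = 70.07 → 70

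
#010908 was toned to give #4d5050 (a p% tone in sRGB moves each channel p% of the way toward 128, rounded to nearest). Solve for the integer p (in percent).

#010908 is rgb(1, 9, 8); #4d5050 is rgb(77, 80, 80).
On the R channel (widest range): 77 ≈ 1 + (p/100)(128 − 1), so p ≈ 100×(77 − 1)/(128 − 1) = 7600/127 = 59.84.
p = 60 reproduces all three channels after rounding.

60%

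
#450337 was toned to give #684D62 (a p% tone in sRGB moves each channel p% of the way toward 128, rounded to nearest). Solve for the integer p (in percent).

59%

#450337 is rgb(69, 3, 55); #684D62 is rgb(104, 77, 98).
On the G channel (widest range): 77 ≈ 3 + (p/100)(128 − 3), so p ≈ 100×(77 − 3)/(128 − 3) = 7400/125 = 59.20.
p = 59 reproduces all three channels after rounding.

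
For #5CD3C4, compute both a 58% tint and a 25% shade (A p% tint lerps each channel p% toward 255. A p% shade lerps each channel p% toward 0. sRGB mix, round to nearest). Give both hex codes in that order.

#BBEDE6, #459E93

#5CD3C4 is rgb(92, 211, 196).
58% tint:
  R: 92 + 0.58×(255−92) = 92 + 94.54 = 186.54 → 187
  G: 211 + 25.52 = 236.52 → 237
  B: 196 + 34.22 = 230.22 → 230
  → #BBEDE6
25% shade:
  R: 92 − 23 = 69 → 69
  G: 211 + 0.25×(0−211) = 211 − 52.75 = 158.25 → 158
  B: 196 − 49 = 147 → 147
  → #459E93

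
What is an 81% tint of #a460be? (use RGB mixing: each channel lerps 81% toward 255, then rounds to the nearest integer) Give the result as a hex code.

#a460be is rgb(164, 96, 190).
Lerp each channel 81% toward 255:
  R: 164 + 0.81×(255−164) = 164 + 73.71 = 237.71 → 238
  G: 96 + 128.79 = 224.79 → 225
  B: 190 + 52.65 = 242.65 → 243
rgb(238, 225, 243) = #eee1f3.

#eee1f3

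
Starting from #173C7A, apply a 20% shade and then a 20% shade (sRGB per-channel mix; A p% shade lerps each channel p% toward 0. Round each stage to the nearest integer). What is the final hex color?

#173C7A is rgb(23, 60, 122).
Lerp each channel 20% toward 0:
  R: 23 − 4.6 = 18.4 → 18
  G: 60 + 0.2×(0−60) = 60 − 12 = 48 → 48
  B: 122 + 0.2×(0−122) = 122 − 24.4 = 97.6 → 98
After the shade: rgb(18, 48, 98) = #123062.
Lerp each channel 20% toward 0:
  R: 18 − 3.6 = 14.4 → 14
  G: 48 + 0.2×(0−48) = 48 − 9.6 = 38.4 → 38
  B: 98 − 19.6 = 78.4 → 78
rgb(14, 38, 78) = #0E264E.

#0E264E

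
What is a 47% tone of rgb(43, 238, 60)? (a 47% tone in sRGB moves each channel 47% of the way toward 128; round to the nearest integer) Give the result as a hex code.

Per channel, c → c + 0.47(128 − c):
  R: 43 + 39.95 = 82.95 → 83
  G: 238 + 0.47×(128−238) = 238 − 51.7 = 186.3 → 186
  B: 60 + 0.47×(128−60) = 60 + 31.96 = 91.96 → 92
rgb(83, 186, 92) = #53BA5C.

#53BA5C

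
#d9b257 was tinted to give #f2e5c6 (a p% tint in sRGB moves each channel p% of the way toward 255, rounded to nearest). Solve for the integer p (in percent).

#d9b257 is rgb(217, 178, 87); #f2e5c6 is rgb(242, 229, 198).
On the B channel (widest range): 198 ≈ 87 + (p/100)(255 − 87), so p ≈ 100×(198 − 87)/(255 − 87) = 11100/168 = 66.07.
p = 66 reproduces all three channels after rounding.

66%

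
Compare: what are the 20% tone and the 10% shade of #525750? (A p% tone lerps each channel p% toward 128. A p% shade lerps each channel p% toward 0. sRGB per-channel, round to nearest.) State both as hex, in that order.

#5B5F5A, #4A4E48

#525750 is rgb(82, 87, 80).
20% tone:
  R: 82 + 0.2×(128−82) = 82 + 9.2 = 91.2 → 91
  G: 87 + 0.2×(128−87) = 87 + 8.2 = 95.2 → 95
  B: 80 + 0.2×(128−80) = 80 + 9.6 = 89.6 → 90
  → #5B5F5A
10% shade:
  R: 82 − 8.2 = 73.8 → 74
  G: 87 − 8.7 = 78.3 → 78
  B: 80 + 0.1×(0−80) = 80 − 8 = 72 → 72
  → #4A4E48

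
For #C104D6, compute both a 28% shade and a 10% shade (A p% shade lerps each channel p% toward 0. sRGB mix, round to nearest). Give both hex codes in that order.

#C104D6 is rgb(193, 4, 214).
28% shade:
  R: 193 + 0.28×(0−193) = 193 − 54.04 = 138.96 → 139
  G: 4 + 0.28×(0−4) = 4 − 1.12 = 2.88 → 3
  B: 214 + 0.28×(0−214) = 214 − 59.92 = 154.08 → 154
  → #8B039A
10% shade:
  R: 193 + 0.1×(0−193) = 193 − 19.3 = 173.7 → 174
  G: 4 + 0.1×(0−4) = 4 − 0.4 = 3.6 → 4
  B: 214 + 0.1×(0−214) = 214 − 21.4 = 192.6 → 193
  → #AE04C1

#8B039A, #AE04C1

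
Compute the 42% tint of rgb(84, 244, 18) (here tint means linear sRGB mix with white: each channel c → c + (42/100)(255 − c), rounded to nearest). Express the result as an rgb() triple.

rgb(156, 249, 118)

Per channel, c → c + 0.42(255 − c):
  R: 84 + 0.42×(255−84) = 84 + 71.82 = 155.82 → 156
  G: 244 + 0.42×(255−244) = 244 + 4.62 = 248.62 → 249
  B: 18 + 99.54 = 117.54 → 118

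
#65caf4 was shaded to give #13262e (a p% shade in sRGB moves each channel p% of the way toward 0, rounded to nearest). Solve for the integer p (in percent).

81%

#65caf4 is rgb(101, 202, 244); #13262e is rgb(19, 38, 46).
On the B channel (widest range): 46 ≈ 244 + (p/100)(0 − 244), so p ≈ 100×(46 − 244)/(0 − 244) = -19800/-244 = 81.15.
p = 81 reproduces all three channels after rounding.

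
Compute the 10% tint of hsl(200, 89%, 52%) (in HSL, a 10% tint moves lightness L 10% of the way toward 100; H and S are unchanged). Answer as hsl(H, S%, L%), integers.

hsl(200, 89%, 57%)

L moves 10% from 52 toward 100: 52 + 4.8 = 56.8 → 57.
H and S are unchanged.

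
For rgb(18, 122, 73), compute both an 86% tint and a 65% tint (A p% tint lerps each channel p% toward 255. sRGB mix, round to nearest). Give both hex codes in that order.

#DEECE6, #ACD0BF

86% tint:
  R: 18 + 203.82 = 221.82 → 222
  G: 122 + 114.38 = 236.38 → 236
  B: 73 + 0.86×(255−73) = 73 + 156.52 = 229.52 → 230
  → #DEECE6
65% tint:
  R: 18 + 154.05 = 172.05 → 172
  G: 122 + 86.45 = 208.45 → 208
  B: 73 + 118.3 = 191.3 → 191
  → #ACD0BF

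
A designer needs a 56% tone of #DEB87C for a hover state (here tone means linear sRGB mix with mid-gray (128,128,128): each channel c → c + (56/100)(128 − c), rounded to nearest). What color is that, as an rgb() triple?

rgb(169, 153, 126)

#DEB87C is rgb(222, 184, 124).
Lerp each channel 56% toward 128:
  R: 222 + 0.56×(128−222) = 222 − 52.64 = 169.36 → 169
  G: 184 − 31.36 = 152.64 → 153
  B: 124 + 2.24 = 126.24 → 126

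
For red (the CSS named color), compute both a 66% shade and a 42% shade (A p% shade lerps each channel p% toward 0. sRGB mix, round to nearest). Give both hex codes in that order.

CSS red is rgb(255, 0, 0).
66% shade:
  R: 255 + 0.66×(0−255) = 255 − 168.3 = 86.7 → 87
  G: 0 + 0.66×(0−0) = 0 + 0 = 0 → 0
  B: 0 + 0.66×(0−0) = 0 + 0 = 0 → 0
  → #570000
42% shade:
  R: 255 + 0.42×(0−255) = 255 − 107.1 = 147.9 → 148
  G: 0 + 0 = 0 → 0
  B: 0 + 0.42×(0−0) = 0 + 0 = 0 → 0
  → #940000

#570000, #940000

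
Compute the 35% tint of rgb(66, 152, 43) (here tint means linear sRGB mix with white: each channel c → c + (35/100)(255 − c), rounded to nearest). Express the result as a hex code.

A 35% tint moves each channel 35% toward 255:
  R: 66 + 0.35×(255−66) = 66 + 66.15 = 132.15 → 132
  G: 152 + 36.05 = 188.05 → 188
  B: 43 + 74.2 = 117.2 → 117
rgb(132, 188, 117) = #84BC75.

#84BC75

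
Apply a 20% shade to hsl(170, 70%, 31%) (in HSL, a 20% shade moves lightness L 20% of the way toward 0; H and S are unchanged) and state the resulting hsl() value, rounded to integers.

hsl(170, 70%, 25%)

L moves 20% from 31 toward 0: 31 − 6.2 = 24.8 → 25.
H and S are unchanged.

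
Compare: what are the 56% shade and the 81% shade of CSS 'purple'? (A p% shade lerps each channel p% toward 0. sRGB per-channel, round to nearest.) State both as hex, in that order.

CSS purple is rgb(128, 0, 128).
56% shade:
  R: 128 + 0.56×(0−128) = 128 − 71.68 = 56.32 → 56
  G: 0 + 0.56×(0−0) = 0 + 0 = 0 → 0
  B: 128 + 0.56×(0−128) = 128 − 71.68 = 56.32 → 56
  → #380038
81% shade:
  R: 128 − 103.68 = 24.32 → 24
  G: 0 + 0.81×(0−0) = 0 + 0 = 0 → 0
  B: 128 − 103.68 = 24.32 → 24
  → #180018

#380038, #180018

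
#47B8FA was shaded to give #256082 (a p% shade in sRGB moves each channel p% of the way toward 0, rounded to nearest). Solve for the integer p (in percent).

48%

#47B8FA is rgb(71, 184, 250); #256082 is rgb(37, 96, 130).
On the B channel (widest range): 130 ≈ 250 + (p/100)(0 − 250), so p ≈ 100×(130 − 250)/(0 − 250) = -12000/-250 = 48.00.
p = 48 reproduces all three channels after rounding.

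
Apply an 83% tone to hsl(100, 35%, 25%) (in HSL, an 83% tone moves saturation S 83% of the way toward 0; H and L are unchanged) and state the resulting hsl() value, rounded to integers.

S moves 83% from 35 toward 0: 35 − 29.05 = 5.95 → 6.
H and L are unchanged.

hsl(100, 6%, 25%)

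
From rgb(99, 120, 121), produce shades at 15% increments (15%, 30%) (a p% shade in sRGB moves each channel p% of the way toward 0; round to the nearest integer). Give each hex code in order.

15%: (99 − 14.85 = 84.15→84, 120 − 18 = 102→102, 121 − 18.15 = 102.85→103) → #546667
30%: (99 − 29.7 = 69.3→69, 120 − 36 = 84→84, 121 − 36.3 = 84.7→85) → #455455

#546667, #455455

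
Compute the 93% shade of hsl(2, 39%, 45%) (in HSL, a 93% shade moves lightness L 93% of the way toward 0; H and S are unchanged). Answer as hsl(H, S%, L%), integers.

L moves 93% from 45 toward 0: 45 − 41.85 = 3.15 → 3.
H and S are unchanged.

hsl(2, 39%, 3%)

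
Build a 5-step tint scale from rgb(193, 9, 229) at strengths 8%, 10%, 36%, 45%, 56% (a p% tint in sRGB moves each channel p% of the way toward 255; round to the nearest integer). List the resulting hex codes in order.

8%: (193 + 4.96 = 197.96→198, 9 + 19.68 = 28.68→29, 229 + 2.08 = 231.08→231) → #c61de7
10%: (193 + 6.2 = 199.2→199, 9 + 24.6 = 33.6→34, 229 + 2.6 = 231.6→232) → #c722e8
36%: (193 + 22.32 = 215.32→215, 9 + 88.56 = 97.56→98, 229 + 9.36 = 238.36→238) → #d762ee
45%: (193 + 27.9 = 220.9→221, 9 + 110.7 = 119.7→120, 229 + 11.7 = 240.7→241) → #dd78f1
56%: (193 + 34.72 = 227.72→228, 9 + 137.76 = 146.76→147, 229 + 14.56 = 243.56→244) → #e493f4

#c61de7, #c722e8, #d762ee, #dd78f1, #e493f4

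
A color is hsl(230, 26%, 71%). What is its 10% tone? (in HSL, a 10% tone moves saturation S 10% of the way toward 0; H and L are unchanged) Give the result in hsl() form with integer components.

S moves 10% from 26 toward 0: 26 − 2.6 = 23.4 → 23.
H and L are unchanged.

hsl(230, 23%, 71%)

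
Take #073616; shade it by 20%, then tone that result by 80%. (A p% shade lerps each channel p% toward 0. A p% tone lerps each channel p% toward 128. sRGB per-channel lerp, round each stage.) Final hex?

#073616 is rgb(7, 54, 22).
Per channel, c → c + 0.2(0 − c):
  R: 7 + 0.2×(0−7) = 7 − 1.4 = 5.6 → 6
  G: 54 − 10.8 = 43.2 → 43
  B: 22 + 0.2×(0−22) = 22 − 4.4 = 17.6 → 18
After the shade: rgb(6, 43, 18) = #062b12.
An 80% tone moves each channel 80% toward 128:
  R: 6 + 0.8×(128−6) = 6 + 97.6 = 103.6 → 104
  G: 43 + 0.8×(128−43) = 43 + 68 = 111 → 111
  B: 18 + 0.8×(128−18) = 18 + 88 = 106 → 106
rgb(104, 111, 106) = #686f6a.

#686f6a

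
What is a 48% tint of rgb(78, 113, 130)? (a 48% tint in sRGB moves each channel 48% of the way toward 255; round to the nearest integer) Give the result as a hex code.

#A3B5BE

Lerp each channel 48% toward 255:
  R: 78 + 0.48×(255−78) = 78 + 84.96 = 162.96 → 163
  G: 113 + 0.48×(255−113) = 113 + 68.16 = 181.16 → 181
  B: 130 + 0.48×(255−130) = 130 + 60 = 190 → 190
rgb(163, 181, 190) = #A3B5BE.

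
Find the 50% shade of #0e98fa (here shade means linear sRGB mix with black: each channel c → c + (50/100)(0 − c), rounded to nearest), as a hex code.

#074c7d

#0e98fa is rgb(14, 152, 250).
A 50% shade moves each channel 50% toward 0:
  R: 14 + 0.5×(0−14) = 14 − 7 = 7 → 7
  G: 152 + 0.5×(0−152) = 152 − 76 = 76 → 76
  B: 250 + 0.5×(0−250) = 250 − 125 = 125 → 125
rgb(7, 76, 125) = #074c7d.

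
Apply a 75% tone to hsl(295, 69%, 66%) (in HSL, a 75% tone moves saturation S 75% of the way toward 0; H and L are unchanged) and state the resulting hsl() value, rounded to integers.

S moves 75% from 69 toward 0: 69 − 51.75 = 17.25 → 17.
H and L are unchanged.

hsl(295, 17%, 66%)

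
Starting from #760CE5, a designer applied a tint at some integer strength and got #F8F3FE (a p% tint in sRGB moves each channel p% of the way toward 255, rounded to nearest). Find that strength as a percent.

#760CE5 is rgb(118, 12, 229); #F8F3FE is rgb(248, 243, 254).
On the G channel (widest range): 243 ≈ 12 + (p/100)(255 − 12), so p ≈ 100×(243 − 12)/(255 − 12) = 23100/243 = 95.06.
p = 95 reproduces all three channels after rounding.

95%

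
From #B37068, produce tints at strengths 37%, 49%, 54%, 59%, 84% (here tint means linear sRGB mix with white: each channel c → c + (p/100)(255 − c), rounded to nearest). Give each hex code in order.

#B37068 is rgb(179, 112, 104).
37%: (179 + 28.12 = 207.12→207, 112 + 52.91 = 164.91→165, 104 + 55.87 = 159.87→160) → #CFA5A0
49%: (179 + 37.24 = 216.24→216, 112 + 70.07 = 182.07→182, 104 + 73.99 = 177.99→178) → #D8B6B2
54%: (179 + 41.04 = 220.04→220, 112 + 77.22 = 189.22→189, 104 + 81.54 = 185.54→186) → #DCBDBA
59%: (179 + 44.84 = 223.84→224, 112 + 84.37 = 196.37→196, 104 + 89.09 = 193.09→193) → #E0C4C1
84%: (179 + 63.84 = 242.84→243, 112 + 120.12 = 232.12→232, 104 + 126.84 = 230.84→231) → #F3E8E7

#CFA5A0, #D8B6B2, #DCBDBA, #E0C4C1, #F3E8E7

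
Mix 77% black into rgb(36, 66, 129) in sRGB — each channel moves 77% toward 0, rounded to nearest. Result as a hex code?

Per channel, c → c + 0.77(0 − c):
  R: 36 + 0.77×(0−36) = 36 − 27.72 = 8.28 → 8
  G: 66 − 50.82 = 15.18 → 15
  B: 129 + 0.77×(0−129) = 129 − 99.33 = 29.67 → 30
rgb(8, 15, 30) = #080f1e.

#080f1e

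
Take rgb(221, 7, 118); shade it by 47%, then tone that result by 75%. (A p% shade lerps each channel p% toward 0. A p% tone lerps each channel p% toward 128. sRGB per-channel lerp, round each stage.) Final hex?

#7D6170

Per channel, c → c + 0.47(0 − c):
  R: 221 − 103.87 = 117.13 → 117
  G: 7 − 3.29 = 3.71 → 4
  B: 118 + 0.47×(0−118) = 118 − 55.46 = 62.54 → 63
After the shade: rgb(117, 4, 63) = #75043F.
A 75% tone moves each channel 75% toward 128:
  R: 117 + 0.75×(128−117) = 117 + 8.25 = 125.25 → 125
  G: 4 + 0.75×(128−4) = 4 + 93 = 97 → 97
  B: 63 + 0.75×(128−63) = 63 + 48.75 = 111.75 → 112
rgb(125, 97, 112) = #7D6170.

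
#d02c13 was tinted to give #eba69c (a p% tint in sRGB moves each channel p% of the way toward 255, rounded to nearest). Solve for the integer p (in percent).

58%

#d02c13 is rgb(208, 44, 19); #eba69c is rgb(235, 166, 156).
On the B channel (widest range): 156 ≈ 19 + (p/100)(255 − 19), so p ≈ 100×(156 − 19)/(255 − 19) = 13700/236 = 58.05.
p = 58 reproduces all three channels after rounding.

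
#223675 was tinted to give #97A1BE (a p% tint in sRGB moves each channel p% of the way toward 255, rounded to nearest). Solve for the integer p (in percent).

53%

#223675 is rgb(34, 54, 117); #97A1BE is rgb(151, 161, 190).
On the R channel (widest range): 151 ≈ 34 + (p/100)(255 − 34), so p ≈ 100×(151 − 34)/(255 − 34) = 11700/221 = 52.94.
p = 53 reproduces all three channels after rounding.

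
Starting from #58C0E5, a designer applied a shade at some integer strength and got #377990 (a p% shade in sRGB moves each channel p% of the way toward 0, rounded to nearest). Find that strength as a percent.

#58C0E5 is rgb(88, 192, 229); #377990 is rgb(55, 121, 144).
On the B channel (widest range): 144 ≈ 229 + (p/100)(0 − 229), so p ≈ 100×(144 − 229)/(0 − 229) = -8500/-229 = 37.12.
p = 37 reproduces all three channels after rounding.

37%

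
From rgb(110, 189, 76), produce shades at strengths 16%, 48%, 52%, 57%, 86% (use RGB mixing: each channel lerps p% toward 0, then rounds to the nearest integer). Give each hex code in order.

#5C9F40, #396228, #355B24, #2F5121, #0F1A0B

16%: (110 − 17.6 = 92.4→92, 189 − 30.24 = 158.76→159, 76 − 12.16 = 63.84→64) → #5C9F40
48%: (110 − 52.8 = 57.2→57, 189 − 90.72 = 98.28→98, 76 − 36.48 = 39.52→40) → #396228
52%: (110 − 57.2 = 52.8→53, 189 − 98.28 = 90.72→91, 76 − 39.52 = 36.48→36) → #355B24
57%: (110 − 62.7 = 47.3→47, 189 − 107.73 = 81.27→81, 76 − 43.32 = 32.68→33) → #2F5121
86%: (110 − 94.6 = 15.4→15, 189 − 162.54 = 26.46→26, 76 − 65.36 = 10.64→11) → #0F1A0B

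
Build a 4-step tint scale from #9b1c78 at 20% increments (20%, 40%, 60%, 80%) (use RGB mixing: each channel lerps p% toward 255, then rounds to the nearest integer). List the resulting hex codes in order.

#af4993, #c377ae, #d7a4c9, #ebd2e4

#9b1c78 is rgb(155, 28, 120).
20%: (155 + 20 = 175→175, 28 + 45.4 = 73.4→73, 120 + 27 = 147→147) → #af4993
40%: (155 + 40 = 195→195, 28 + 90.8 = 118.8→119, 120 + 54 = 174→174) → #c377ae
60%: (155 + 60 = 215→215, 28 + 136.2 = 164.2→164, 120 + 81 = 201→201) → #d7a4c9
80%: (155 + 80 = 235→235, 28 + 181.6 = 209.6→210, 120 + 108 = 228→228) → #ebd2e4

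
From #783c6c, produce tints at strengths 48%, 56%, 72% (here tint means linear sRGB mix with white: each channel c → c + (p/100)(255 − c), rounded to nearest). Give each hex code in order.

#783c6c is rgb(120, 60, 108).
48%: (120 + 64.8 = 184.8→185, 60 + 93.6 = 153.6→154, 108 + 70.56 = 178.56→179) → #b99ab3
56%: (120 + 75.6 = 195.6→196, 60 + 109.2 = 169.2→169, 108 + 82.32 = 190.32→190) → #c4a9be
72%: (120 + 97.2 = 217.2→217, 60 + 140.4 = 200.4→200, 108 + 105.84 = 213.84→214) → #d9c8d6

#b99ab3, #c4a9be, #d9c8d6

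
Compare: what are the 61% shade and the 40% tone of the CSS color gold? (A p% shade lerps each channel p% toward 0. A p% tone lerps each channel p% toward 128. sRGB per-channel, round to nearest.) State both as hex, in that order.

CSS gold is rgb(255, 215, 0).
61% shade:
  R: 255 + 0.61×(0−255) = 255 − 155.55 = 99.45 → 99
  G: 215 − 131.15 = 83.85 → 84
  B: 0 + 0 = 0 → 0
  → #635400
40% tone:
  R: 255 + 0.4×(128−255) = 255 − 50.8 = 204.2 → 204
  G: 215 − 34.8 = 180.2 → 180
  B: 0 + 51.2 = 51.2 → 51
  → #CCB433

#635400, #CCB433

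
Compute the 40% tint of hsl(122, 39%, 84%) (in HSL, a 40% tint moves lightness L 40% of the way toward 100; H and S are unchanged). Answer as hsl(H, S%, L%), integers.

L moves 40% from 84 toward 100: 84 + 6.4 = 90.4 → 90.
H and S are unchanged.

hsl(122, 39%, 90%)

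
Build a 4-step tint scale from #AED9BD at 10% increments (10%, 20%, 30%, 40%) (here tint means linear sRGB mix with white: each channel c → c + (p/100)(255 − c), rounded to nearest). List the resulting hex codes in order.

#B6DDC4, #BEE1CA, #C6E4D1, #CEE8D7

#AED9BD is rgb(174, 217, 189).
10%: (174 + 8.1 = 182.1→182, 217 + 3.8 = 220.8→221, 189 + 6.6 = 195.6→196) → #B6DDC4
20%: (174 + 16.2 = 190.2→190, 217 + 7.6 = 224.6→225, 189 + 13.2 = 202.2→202) → #BEE1CA
30%: (174 + 24.3 = 198.3→198, 217 + 11.4 = 228.4→228, 189 + 19.8 = 208.8→209) → #C6E4D1
40%: (174 + 32.4 = 206.4→206, 217 + 15.2 = 232.2→232, 189 + 26.4 = 215.4→215) → #CEE8D7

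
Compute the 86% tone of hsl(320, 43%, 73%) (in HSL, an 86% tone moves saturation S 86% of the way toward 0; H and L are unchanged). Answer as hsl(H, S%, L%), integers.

S moves 86% from 43 toward 0: 43 − 36.98 = 6.02 → 6.
H and L are unchanged.

hsl(320, 6%, 73%)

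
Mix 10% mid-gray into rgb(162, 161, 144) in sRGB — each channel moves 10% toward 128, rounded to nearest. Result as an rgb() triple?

rgb(159, 158, 142)

Lerp each channel 10% toward 128:
  R: 162 + 0.1×(128−162) = 162 − 3.4 = 158.6 → 159
  G: 161 + 0.1×(128−161) = 161 − 3.3 = 157.7 → 158
  B: 144 + 0.1×(128−144) = 144 − 1.6 = 142.4 → 142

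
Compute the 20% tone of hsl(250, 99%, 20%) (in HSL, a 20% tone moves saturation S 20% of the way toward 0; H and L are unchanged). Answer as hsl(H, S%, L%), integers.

S moves 20% from 99 toward 0: 99 − 19.8 = 79.2 → 79.
H and L are unchanged.

hsl(250, 79%, 20%)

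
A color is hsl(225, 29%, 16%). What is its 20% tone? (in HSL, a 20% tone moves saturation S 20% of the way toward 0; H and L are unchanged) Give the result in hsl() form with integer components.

hsl(225, 23%, 16%)

S moves 20% from 29 toward 0: 29 − 5.8 = 23.2 → 23.
H and L are unchanged.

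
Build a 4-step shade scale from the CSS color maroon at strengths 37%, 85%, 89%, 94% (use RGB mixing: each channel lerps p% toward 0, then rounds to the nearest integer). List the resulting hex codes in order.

CSS maroon is rgb(128, 0, 0).
37%: (128 − 47.36 = 80.64→81, 0→0, 0→0) → #510000
85%: (128 − 108.8 = 19.2→19, 0→0, 0→0) → #130000
89%: (128 − 113.92 = 14.08→14, 0→0, 0→0) → #0e0000
94%: (128 − 120.32 = 7.68→8, 0→0, 0→0) → #080000

#510000, #130000, #0e0000, #080000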